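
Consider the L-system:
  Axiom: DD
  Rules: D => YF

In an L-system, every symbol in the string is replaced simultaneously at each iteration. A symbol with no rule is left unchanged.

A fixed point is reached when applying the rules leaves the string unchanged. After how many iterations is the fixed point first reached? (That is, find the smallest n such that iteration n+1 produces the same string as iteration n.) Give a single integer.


Step 0: DD
Step 1: YFYF
Step 2: YFYF  (unchanged — fixed point at step 1)

Answer: 1


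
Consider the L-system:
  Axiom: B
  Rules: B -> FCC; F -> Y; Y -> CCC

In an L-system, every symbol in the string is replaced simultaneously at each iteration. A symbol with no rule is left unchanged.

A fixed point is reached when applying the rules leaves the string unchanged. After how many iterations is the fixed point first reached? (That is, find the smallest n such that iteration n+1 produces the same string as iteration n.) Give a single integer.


Answer: 3

Derivation:
Step 0: B
Step 1: FCC
Step 2: YCC
Step 3: CCCCC
Step 4: CCCCC  (unchanged — fixed point at step 3)


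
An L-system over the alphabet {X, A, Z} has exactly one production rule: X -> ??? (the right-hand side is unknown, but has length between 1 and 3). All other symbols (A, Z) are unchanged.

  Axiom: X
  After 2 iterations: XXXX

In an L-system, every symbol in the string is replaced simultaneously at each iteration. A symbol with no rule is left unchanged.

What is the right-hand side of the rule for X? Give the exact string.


Trying X -> XX:
  Step 0: X
  Step 1: XX
  Step 2: XXXX
Matches the given result.

Answer: XX


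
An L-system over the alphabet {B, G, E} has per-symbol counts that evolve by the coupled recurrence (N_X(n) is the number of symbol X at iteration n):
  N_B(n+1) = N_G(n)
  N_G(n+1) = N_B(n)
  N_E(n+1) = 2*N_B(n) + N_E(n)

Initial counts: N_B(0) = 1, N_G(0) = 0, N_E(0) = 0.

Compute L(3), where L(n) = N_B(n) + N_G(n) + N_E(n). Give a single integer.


Answer: 5

Derivation:
Step 0: N_B=1, N_G=0, N_E=0, L=1
Step 1: N_B=0, N_G=1, N_E=2, L=3
Step 2: N_B=1, N_G=0, N_E=2, L=3
Step 3: N_B=0, N_G=1, N_E=4, L=5


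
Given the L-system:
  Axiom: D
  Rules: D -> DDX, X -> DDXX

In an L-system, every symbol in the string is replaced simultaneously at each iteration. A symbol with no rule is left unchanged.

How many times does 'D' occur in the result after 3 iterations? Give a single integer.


Answer: 20

Derivation:
Step 0: D  (1 'D')
Step 1: DDX  (2 'D')
Step 2: DDXDDXDDXX  (6 'D')
Step 3: DDXDDXDDXXDDXDDXDDXXDDXDDXDDXXDDXX  (20 'D')


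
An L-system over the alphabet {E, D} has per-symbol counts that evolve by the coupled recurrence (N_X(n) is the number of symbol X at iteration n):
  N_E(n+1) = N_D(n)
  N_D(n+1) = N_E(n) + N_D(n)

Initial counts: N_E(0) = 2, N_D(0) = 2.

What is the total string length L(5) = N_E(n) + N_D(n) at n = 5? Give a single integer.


Step 0: N_E=2, N_D=2, L=4
Step 1: N_E=2, N_D=4, L=6
Step 2: N_E=4, N_D=6, L=10
Step 3: N_E=6, N_D=10, L=16
Step 4: N_E=10, N_D=16, L=26
Step 5: N_E=16, N_D=26, L=42

Answer: 42


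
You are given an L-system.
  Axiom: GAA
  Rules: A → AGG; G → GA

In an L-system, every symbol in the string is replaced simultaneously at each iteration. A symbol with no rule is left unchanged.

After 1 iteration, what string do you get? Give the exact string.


Answer: GAAGGAGG

Derivation:
Step 0: GAA
Step 1: GAAGGAGG


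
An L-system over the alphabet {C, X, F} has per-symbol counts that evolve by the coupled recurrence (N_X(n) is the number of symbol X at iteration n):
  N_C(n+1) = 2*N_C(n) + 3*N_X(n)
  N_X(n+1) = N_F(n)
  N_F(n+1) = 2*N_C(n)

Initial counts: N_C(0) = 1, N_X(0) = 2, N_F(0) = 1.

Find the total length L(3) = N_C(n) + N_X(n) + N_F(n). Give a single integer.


Step 0: N_C=1, N_X=2, N_F=1, L=4
Step 1: N_C=8, N_X=1, N_F=2, L=11
Step 2: N_C=19, N_X=2, N_F=16, L=37
Step 3: N_C=44, N_X=16, N_F=38, L=98

Answer: 98


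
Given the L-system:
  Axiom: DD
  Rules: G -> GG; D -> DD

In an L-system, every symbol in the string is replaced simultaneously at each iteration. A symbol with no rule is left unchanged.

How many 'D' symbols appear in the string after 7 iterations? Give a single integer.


Answer: 256

Derivation:
Step 0: DD  (2 'D')
Step 1: DDDD  (4 'D')
Step 2: DDDDDDDD  (8 'D')
Step 3: DDDDDDDDDDDDDDDD  (16 'D')
Step 4: DDDDDDDDDDDDDDDDDDDDDDDDDDDDDDDD  (32 'D')
Step 5: DDDDDDDDDDDDDDDDDDDDDDDDDDDDDDDDDDDDDDDDDDDDDDDDDDDDDDDDDDDDDDDD  (64 'D')
Step 6: DDDDDDDDDDDDDDDDDDDDDDDDDDDDDDDDDDDDDDDDDDDDDDDDDDDDDDDDDDDDDDDDDDDDDDDDDDDDDDDDDDDDDDDDDDDDDDDDDDDDDDDDDDDDDDDDDDDDDDDDDDDDDDDD  (128 'D')
Step 7: DDDDDDDDDDDDDDDDDDDDDDDDDDDDDDDDDDDDDDDDDDDDDDDDDDDDDDDDDDDDDDDDDDDDDDDDDDDDDDDDDDDDDDDDDDDDDDDDDDDDDDDDDDDDDDDDDDDDDDDDDDDDDDDDDDDDDDDDDDDDDDDDDDDDDDDDDDDDDDDDDDDDDDDDDDDDDDDDDDDDDDDDDDDDDDDDDDDDDDDDDDDDDDDDDDDDDDDDDDDDDDDDDDDDDDDDDDDDDDDDDDDDDDDDDDDDDDDD  (256 'D')


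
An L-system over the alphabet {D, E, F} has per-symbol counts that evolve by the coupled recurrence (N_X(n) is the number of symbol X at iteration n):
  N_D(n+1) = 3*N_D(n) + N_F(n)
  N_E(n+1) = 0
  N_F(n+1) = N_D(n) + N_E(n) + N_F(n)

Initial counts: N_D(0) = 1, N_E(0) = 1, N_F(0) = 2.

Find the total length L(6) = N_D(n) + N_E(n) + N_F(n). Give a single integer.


Step 0: N_D=1, N_E=1, N_F=2, L=4
Step 1: N_D=5, N_E=0, N_F=4, L=9
Step 2: N_D=19, N_E=0, N_F=9, L=28
Step 3: N_D=66, N_E=0, N_F=28, L=94
Step 4: N_D=226, N_E=0, N_F=94, L=320
Step 5: N_D=772, N_E=0, N_F=320, L=1092
Step 6: N_D=2636, N_E=0, N_F=1092, L=3728

Answer: 3728


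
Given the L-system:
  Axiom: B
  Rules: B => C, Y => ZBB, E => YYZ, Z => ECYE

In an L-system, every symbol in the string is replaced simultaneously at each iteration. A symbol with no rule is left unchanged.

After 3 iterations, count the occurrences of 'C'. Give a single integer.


Answer: 1

Derivation:
Step 0: B  (0 'C')
Step 1: C  (1 'C')
Step 2: C  (1 'C')
Step 3: C  (1 'C')


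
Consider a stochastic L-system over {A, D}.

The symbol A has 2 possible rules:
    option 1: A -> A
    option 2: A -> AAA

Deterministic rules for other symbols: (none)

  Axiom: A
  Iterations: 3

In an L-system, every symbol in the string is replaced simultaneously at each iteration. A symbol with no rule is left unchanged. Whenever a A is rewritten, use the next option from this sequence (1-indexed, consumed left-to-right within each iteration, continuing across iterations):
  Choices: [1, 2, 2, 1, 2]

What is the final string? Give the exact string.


Answer: AAAAAAA

Derivation:
Step 0: A
Step 1: A  (used choices [1])
Step 2: AAA  (used choices [2])
Step 3: AAAAAAA  (used choices [2, 1, 2])


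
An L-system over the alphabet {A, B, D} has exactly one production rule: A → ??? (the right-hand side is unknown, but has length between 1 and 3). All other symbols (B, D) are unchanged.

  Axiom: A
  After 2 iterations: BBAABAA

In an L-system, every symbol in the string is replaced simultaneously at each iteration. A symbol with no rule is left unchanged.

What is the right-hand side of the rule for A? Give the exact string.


Answer: BAA

Derivation:
Trying A → BAA:
  Step 0: A
  Step 1: BAA
  Step 2: BBAABAA
Matches the given result.


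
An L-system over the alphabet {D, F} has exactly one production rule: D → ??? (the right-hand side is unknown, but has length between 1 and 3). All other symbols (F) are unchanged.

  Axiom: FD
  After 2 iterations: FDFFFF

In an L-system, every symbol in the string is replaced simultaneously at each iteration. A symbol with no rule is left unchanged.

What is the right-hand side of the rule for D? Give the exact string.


Trying D → DFF:
  Step 0: FD
  Step 1: FDFF
  Step 2: FDFFFF
Matches the given result.

Answer: DFF


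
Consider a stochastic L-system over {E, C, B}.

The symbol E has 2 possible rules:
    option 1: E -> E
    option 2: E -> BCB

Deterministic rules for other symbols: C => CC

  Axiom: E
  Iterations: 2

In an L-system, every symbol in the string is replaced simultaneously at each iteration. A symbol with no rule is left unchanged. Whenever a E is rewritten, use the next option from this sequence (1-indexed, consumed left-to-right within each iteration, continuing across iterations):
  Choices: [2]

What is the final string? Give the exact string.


Answer: BCCB

Derivation:
Step 0: E
Step 1: BCB  (used choices [2])
Step 2: BCCB  (used choices [])


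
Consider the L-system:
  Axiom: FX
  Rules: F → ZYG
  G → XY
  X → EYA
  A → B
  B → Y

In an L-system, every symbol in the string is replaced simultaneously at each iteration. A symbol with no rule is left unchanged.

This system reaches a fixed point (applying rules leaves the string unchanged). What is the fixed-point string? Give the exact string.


Step 0: FX
Step 1: ZYGEYA
Step 2: ZYXYEYB
Step 3: ZYEYAYEYY
Step 4: ZYEYBYEYY
Step 5: ZYEYYYEYY
Step 6: ZYEYYYEYY  (unchanged — fixed point at step 5)

Answer: ZYEYYYEYY


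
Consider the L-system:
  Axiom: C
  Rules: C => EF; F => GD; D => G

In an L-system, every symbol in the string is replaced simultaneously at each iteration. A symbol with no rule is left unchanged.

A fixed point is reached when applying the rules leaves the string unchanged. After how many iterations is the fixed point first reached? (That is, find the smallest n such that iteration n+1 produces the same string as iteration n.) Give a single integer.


Answer: 3

Derivation:
Step 0: C
Step 1: EF
Step 2: EGD
Step 3: EGG
Step 4: EGG  (unchanged — fixed point at step 3)


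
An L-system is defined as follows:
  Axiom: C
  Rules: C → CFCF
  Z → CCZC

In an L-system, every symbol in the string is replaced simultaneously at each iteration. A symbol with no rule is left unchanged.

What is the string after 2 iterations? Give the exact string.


Answer: CFCFFCFCFF

Derivation:
Step 0: C
Step 1: CFCF
Step 2: CFCFFCFCFF


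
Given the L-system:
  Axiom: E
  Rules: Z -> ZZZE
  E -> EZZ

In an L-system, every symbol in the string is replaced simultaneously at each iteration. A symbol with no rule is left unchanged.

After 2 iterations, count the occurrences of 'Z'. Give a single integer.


Step 0: E  (0 'Z')
Step 1: EZZ  (2 'Z')
Step 2: EZZZZZEZZZE  (8 'Z')

Answer: 8


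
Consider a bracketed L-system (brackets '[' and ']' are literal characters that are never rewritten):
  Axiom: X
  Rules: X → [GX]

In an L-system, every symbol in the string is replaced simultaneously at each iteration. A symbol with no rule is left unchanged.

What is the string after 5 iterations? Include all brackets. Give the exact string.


Step 0: X
Step 1: [GX]
Step 2: [G[GX]]
Step 3: [G[G[GX]]]
Step 4: [G[G[G[GX]]]]
Step 5: [G[G[G[G[GX]]]]]

Answer: [G[G[G[G[GX]]]]]


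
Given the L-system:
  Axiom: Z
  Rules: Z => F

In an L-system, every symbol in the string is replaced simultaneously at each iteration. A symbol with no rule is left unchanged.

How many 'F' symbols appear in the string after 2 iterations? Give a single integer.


Answer: 1

Derivation:
Step 0: Z  (0 'F')
Step 1: F  (1 'F')
Step 2: F  (1 'F')


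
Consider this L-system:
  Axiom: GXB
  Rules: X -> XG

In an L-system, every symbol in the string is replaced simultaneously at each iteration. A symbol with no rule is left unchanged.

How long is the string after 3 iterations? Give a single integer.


Answer: 6

Derivation:
Step 0: length = 3
Step 1: length = 4
Step 2: length = 5
Step 3: length = 6


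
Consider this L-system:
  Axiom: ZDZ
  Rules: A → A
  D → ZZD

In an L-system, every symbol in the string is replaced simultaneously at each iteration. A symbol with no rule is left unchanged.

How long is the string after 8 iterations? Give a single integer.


Step 0: length = 3
Step 1: length = 5
Step 2: length = 7
Step 3: length = 9
Step 4: length = 11
Step 5: length = 13
Step 6: length = 15
Step 7: length = 17
Step 8: length = 19

Answer: 19


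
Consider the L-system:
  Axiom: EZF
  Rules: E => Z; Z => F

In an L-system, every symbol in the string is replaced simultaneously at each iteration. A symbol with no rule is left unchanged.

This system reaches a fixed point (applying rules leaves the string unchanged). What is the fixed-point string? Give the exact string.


Step 0: EZF
Step 1: ZFF
Step 2: FFF
Step 3: FFF  (unchanged — fixed point at step 2)

Answer: FFF


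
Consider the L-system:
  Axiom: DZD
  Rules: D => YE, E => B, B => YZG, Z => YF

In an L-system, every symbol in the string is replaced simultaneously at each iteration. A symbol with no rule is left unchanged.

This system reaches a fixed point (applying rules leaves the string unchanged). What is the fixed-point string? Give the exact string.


Answer: YYYFGYFYYYFG

Derivation:
Step 0: DZD
Step 1: YEYFYE
Step 2: YBYFYB
Step 3: YYZGYFYYZG
Step 4: YYYFGYFYYYFG
Step 5: YYYFGYFYYYFG  (unchanged — fixed point at step 4)


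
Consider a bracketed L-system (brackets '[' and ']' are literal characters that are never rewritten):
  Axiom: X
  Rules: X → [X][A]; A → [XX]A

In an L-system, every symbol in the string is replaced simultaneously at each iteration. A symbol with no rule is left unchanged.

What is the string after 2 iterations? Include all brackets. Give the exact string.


Step 0: X
Step 1: [X][A]
Step 2: [[X][A]][[XX]A]

Answer: [[X][A]][[XX]A]


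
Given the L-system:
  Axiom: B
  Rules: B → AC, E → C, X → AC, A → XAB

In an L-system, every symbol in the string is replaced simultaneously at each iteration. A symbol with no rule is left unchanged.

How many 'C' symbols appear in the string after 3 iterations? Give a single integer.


Answer: 3

Derivation:
Step 0: B  (0 'C')
Step 1: AC  (1 'C')
Step 2: XABC  (1 'C')
Step 3: ACXABACC  (3 'C')


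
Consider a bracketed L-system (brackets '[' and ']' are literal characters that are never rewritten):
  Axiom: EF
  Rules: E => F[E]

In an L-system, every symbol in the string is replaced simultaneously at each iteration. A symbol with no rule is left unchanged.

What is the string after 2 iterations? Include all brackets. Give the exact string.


Step 0: EF
Step 1: F[E]F
Step 2: F[F[E]]F

Answer: F[F[E]]F


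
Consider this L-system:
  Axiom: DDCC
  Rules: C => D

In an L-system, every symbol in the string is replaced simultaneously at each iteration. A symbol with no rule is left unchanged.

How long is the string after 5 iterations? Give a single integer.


Step 0: length = 4
Step 1: length = 4
Step 2: length = 4
Step 3: length = 4
Step 4: length = 4
Step 5: length = 4

Answer: 4


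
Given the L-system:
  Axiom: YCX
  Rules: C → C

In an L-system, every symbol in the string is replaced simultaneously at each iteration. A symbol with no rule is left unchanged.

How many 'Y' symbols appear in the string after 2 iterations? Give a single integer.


Answer: 1

Derivation:
Step 0: YCX  (1 'Y')
Step 1: YCX  (1 'Y')
Step 2: YCX  (1 'Y')


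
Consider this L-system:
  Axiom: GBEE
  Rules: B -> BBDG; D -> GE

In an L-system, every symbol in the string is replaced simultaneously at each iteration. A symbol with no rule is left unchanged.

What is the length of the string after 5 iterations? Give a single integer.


Step 0: length = 4
Step 1: length = 7
Step 2: length = 14
Step 3: length = 28
Step 4: length = 56
Step 5: length = 112

Answer: 112


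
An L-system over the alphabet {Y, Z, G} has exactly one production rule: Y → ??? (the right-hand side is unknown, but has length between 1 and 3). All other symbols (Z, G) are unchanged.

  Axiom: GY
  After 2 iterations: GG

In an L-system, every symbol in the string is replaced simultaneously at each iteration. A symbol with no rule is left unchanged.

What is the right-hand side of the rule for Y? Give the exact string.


Answer: G

Derivation:
Trying Y → G:
  Step 0: GY
  Step 1: GG
  Step 2: GG
Matches the given result.


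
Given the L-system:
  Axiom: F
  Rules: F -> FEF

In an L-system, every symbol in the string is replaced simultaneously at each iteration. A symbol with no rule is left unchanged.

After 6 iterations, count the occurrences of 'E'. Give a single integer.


Step 0: F  (0 'E')
Step 1: FEF  (1 'E')
Step 2: FEFEFEF  (3 'E')
Step 3: FEFEFEFEFEFEFEF  (7 'E')
Step 4: FEFEFEFEFEFEFEFEFEFEFEFEFEFEFEF  (15 'E')
Step 5: FEFEFEFEFEFEFEFEFEFEFEFEFEFEFEFEFEFEFEFEFEFEFEFEFEFEFEFEFEFEFEF  (31 'E')
Step 6: FEFEFEFEFEFEFEFEFEFEFEFEFEFEFEFEFEFEFEFEFEFEFEFEFEFEFEFEFEFEFEFEFEFEFEFEFEFEFEFEFEFEFEFEFEFEFEFEFEFEFEFEFEFEFEFEFEFEFEFEFEFEFEF  (63 'E')

Answer: 63


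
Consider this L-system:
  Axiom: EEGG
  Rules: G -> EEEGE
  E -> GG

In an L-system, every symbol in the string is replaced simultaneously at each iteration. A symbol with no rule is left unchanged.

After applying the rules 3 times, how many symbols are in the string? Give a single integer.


Answer: 158

Derivation:
Step 0: length = 4
Step 1: length = 14
Step 2: length = 46
Step 3: length = 158


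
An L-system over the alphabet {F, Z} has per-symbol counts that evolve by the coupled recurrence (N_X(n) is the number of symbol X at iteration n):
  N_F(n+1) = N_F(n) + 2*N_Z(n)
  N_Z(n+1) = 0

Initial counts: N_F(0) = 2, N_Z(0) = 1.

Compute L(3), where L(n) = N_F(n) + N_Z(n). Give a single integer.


Answer: 4

Derivation:
Step 0: N_F=2, N_Z=1, L=3
Step 1: N_F=4, N_Z=0, L=4
Step 2: N_F=4, N_Z=0, L=4
Step 3: N_F=4, N_Z=0, L=4


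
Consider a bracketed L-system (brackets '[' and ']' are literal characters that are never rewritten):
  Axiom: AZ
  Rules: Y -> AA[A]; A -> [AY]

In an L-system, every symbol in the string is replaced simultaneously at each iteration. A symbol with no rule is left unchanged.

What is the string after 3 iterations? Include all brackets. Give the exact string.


Step 0: AZ
Step 1: [AY]Z
Step 2: [[AY]AA[A]]Z
Step 3: [[[AY]AA[A]][AY][AY][[AY]]]Z

Answer: [[[AY]AA[A]][AY][AY][[AY]]]Z


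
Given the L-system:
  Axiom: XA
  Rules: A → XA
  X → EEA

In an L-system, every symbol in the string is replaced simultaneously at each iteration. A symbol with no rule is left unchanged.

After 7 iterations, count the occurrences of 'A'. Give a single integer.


Answer: 34

Derivation:
Step 0: XA  (1 'A')
Step 1: EEAXA  (2 'A')
Step 2: EEXAEEAXA  (3 'A')
Step 3: EEEEAXAEEXAEEAXA  (5 'A')
Step 4: EEEEXAEEAXAEEEEAXAEEXAEEAXA  (8 'A')
Step 5: EEEEEEAXAEEXAEEAXAEEEEXAEEAXAEEEEAXAEEXAEEAXA  (13 'A')
Step 6: EEEEEEXAEEAXAEEEEAXAEEXAEEAXAEEEEEEAXAEEXAEEAXAEEEEXAEEAXAEEEEAXAEEXAEEAXA  (21 'A')
Step 7: EEEEEEEEAXAEEXAEEAXAEEEEXAEEAXAEEEEAXAEEXAEEAXAEEEEEEXAEEAXAEEEEAXAEEXAEEAXAEEEEEEAXAEEXAEEAXAEEEEXAEEAXAEEEEAXAEEXAEEAXA  (34 'A')


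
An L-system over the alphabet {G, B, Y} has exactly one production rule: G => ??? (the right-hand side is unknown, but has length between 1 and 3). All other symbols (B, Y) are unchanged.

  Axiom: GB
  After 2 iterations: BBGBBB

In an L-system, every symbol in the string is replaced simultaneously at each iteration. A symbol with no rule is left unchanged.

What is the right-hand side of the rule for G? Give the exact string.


Trying G => BGB:
  Step 0: GB
  Step 1: BGBB
  Step 2: BBGBBB
Matches the given result.

Answer: BGB


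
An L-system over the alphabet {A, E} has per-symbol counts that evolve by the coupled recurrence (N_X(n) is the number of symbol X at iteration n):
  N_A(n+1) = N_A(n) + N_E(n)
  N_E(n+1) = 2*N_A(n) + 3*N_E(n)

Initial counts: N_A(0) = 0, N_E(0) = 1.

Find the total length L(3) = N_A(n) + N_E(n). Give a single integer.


Step 0: N_A=0, N_E=1, L=1
Step 1: N_A=1, N_E=3, L=4
Step 2: N_A=4, N_E=11, L=15
Step 3: N_A=15, N_E=41, L=56

Answer: 56


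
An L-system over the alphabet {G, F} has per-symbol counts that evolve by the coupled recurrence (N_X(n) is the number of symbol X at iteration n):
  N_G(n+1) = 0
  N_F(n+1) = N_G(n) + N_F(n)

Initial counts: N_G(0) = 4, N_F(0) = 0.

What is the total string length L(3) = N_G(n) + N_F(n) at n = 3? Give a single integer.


Step 0: N_G=4, N_F=0, L=4
Step 1: N_G=0, N_F=4, L=4
Step 2: N_G=0, N_F=4, L=4
Step 3: N_G=0, N_F=4, L=4

Answer: 4


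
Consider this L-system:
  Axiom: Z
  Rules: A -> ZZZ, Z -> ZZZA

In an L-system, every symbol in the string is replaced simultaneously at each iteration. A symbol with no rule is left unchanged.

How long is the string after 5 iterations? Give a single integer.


Step 0: length = 1
Step 1: length = 4
Step 2: length = 15
Step 3: length = 57
Step 4: length = 216
Step 5: length = 819

Answer: 819


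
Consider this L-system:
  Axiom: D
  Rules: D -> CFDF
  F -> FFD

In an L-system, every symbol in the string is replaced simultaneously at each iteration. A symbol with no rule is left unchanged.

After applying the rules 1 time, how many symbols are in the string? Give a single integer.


Step 0: length = 1
Step 1: length = 4

Answer: 4


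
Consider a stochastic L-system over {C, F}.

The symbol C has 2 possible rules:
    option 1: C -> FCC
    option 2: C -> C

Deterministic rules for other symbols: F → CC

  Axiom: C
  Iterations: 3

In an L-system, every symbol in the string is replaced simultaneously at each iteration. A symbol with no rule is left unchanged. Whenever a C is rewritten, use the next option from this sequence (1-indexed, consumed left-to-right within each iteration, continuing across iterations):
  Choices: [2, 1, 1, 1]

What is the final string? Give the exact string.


Step 0: C
Step 1: C  (used choices [2])
Step 2: FCC  (used choices [1])
Step 3: CCFCCFCC  (used choices [1, 1])

Answer: CCFCCFCC


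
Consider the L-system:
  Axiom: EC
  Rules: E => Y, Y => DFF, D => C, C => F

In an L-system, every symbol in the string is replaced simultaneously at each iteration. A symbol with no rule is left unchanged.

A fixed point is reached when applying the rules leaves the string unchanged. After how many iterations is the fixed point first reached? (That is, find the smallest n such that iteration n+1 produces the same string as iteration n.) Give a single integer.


Answer: 4

Derivation:
Step 0: EC
Step 1: YF
Step 2: DFFF
Step 3: CFFF
Step 4: FFFF
Step 5: FFFF  (unchanged — fixed point at step 4)


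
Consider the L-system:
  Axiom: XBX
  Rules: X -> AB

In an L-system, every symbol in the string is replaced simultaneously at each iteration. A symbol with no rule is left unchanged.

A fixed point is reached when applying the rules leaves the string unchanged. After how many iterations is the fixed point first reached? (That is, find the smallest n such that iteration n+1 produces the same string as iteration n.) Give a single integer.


Answer: 1

Derivation:
Step 0: XBX
Step 1: ABBAB
Step 2: ABBAB  (unchanged — fixed point at step 1)


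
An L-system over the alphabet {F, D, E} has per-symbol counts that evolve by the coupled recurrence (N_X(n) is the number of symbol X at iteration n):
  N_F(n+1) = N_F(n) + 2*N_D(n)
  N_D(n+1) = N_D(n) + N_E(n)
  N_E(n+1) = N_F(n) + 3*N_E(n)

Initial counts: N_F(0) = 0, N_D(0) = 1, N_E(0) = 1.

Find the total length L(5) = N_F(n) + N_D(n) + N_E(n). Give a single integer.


Step 0: N_F=0, N_D=1, N_E=1, L=2
Step 1: N_F=2, N_D=2, N_E=3, L=7
Step 2: N_F=6, N_D=5, N_E=11, L=22
Step 3: N_F=16, N_D=16, N_E=39, L=71
Step 4: N_F=48, N_D=55, N_E=133, L=236
Step 5: N_F=158, N_D=188, N_E=447, L=793

Answer: 793


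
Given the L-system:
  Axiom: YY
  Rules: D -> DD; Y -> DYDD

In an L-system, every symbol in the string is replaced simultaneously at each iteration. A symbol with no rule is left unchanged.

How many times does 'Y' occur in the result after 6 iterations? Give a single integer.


Answer: 2

Derivation:
Step 0: YY  (2 'Y')
Step 1: DYDDDYDD  (2 'Y')
Step 2: DDDYDDDDDDDDDYDDDDDD  (2 'Y')
Step 3: DDDDDDDYDDDDDDDDDDDDDDDDDDDDDYDDDDDDDDDDDDDD  (2 'Y')
Step 4: DDDDDDDDDDDDDDDYDDDDDDDDDDDDDDDDDDDDDDDDDDDDDDDDDDDDDDDDDDDDDYDDDDDDDDDDDDDDDDDDDDDDDDDDDDDD  (2 'Y')
Step 5: DDDDDDDDDDDDDDDDDDDDDDDDDDDDDDDYDDDDDDDDDDDDDDDDDDDDDDDDDDDDDDDDDDDDDDDDDDDDDDDDDDDDDDDDDDDDDDDDDDDDDDDDDDDDDDDDDDDDDDDDDDDDDYDDDDDDDDDDDDDDDDDDDDDDDDDDDDDDDDDDDDDDDDDDDDDDDDDDDDDDDDDDDDDD  (2 'Y')
Step 6: DDDDDDDDDDDDDDDDDDDDDDDDDDDDDDDDDDDDDDDDDDDDDDDDDDDDDDDDDDDDDDDYDDDDDDDDDDDDDDDDDDDDDDDDDDDDDDDDDDDDDDDDDDDDDDDDDDDDDDDDDDDDDDDDDDDDDDDDDDDDDDDDDDDDDDDDDDDDDDDDDDDDDDDDDDDDDDDDDDDDDDDDDDDDDDDDDDDDDDDDDDDDDDDDDDDDDDDDDDDDDDDDDDDDDDDDDDDDDDDDDDDDDDDDDDDDDYDDDDDDDDDDDDDDDDDDDDDDDDDDDDDDDDDDDDDDDDDDDDDDDDDDDDDDDDDDDDDDDDDDDDDDDDDDDDDDDDDDDDDDDDDDDDDDDDDDDDDDDDDDDDDDDDDDDDDDDDDDDDDD  (2 'Y')


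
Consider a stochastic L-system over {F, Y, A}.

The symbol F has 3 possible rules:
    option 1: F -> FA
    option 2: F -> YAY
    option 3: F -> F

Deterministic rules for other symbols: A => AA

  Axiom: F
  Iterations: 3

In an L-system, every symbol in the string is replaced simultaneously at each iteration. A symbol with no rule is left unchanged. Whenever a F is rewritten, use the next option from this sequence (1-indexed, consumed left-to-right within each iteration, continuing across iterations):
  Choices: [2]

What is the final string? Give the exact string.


Answer: YAAAAY

Derivation:
Step 0: F
Step 1: YAY  (used choices [2])
Step 2: YAAY  (used choices [])
Step 3: YAAAAY  (used choices [])


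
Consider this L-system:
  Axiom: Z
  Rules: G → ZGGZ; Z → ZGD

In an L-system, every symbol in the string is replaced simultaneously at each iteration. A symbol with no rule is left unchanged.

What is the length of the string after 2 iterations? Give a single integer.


Answer: 8

Derivation:
Step 0: length = 1
Step 1: length = 3
Step 2: length = 8


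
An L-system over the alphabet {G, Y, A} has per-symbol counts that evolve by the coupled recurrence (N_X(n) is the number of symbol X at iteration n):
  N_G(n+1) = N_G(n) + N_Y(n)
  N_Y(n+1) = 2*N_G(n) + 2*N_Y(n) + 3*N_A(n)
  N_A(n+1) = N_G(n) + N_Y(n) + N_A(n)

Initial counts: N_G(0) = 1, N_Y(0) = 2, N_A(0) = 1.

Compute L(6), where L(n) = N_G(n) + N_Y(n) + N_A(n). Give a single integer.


Answer: 16384

Derivation:
Step 0: N_G=1, N_Y=2, N_A=1, L=4
Step 1: N_G=3, N_Y=9, N_A=4, L=16
Step 2: N_G=12, N_Y=36, N_A=16, L=64
Step 3: N_G=48, N_Y=144, N_A=64, L=256
Step 4: N_G=192, N_Y=576, N_A=256, L=1024
Step 5: N_G=768, N_Y=2304, N_A=1024, L=4096
Step 6: N_G=3072, N_Y=9216, N_A=4096, L=16384


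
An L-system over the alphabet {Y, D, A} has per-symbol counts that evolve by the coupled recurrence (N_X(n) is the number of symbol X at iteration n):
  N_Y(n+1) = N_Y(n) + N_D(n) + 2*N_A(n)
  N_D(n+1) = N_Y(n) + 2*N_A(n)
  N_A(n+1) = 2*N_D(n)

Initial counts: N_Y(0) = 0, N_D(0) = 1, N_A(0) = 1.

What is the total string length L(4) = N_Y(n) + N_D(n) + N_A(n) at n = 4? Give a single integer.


Step 0: N_Y=0, N_D=1, N_A=1, L=2
Step 1: N_Y=3, N_D=2, N_A=2, L=7
Step 2: N_Y=9, N_D=7, N_A=4, L=20
Step 3: N_Y=24, N_D=17, N_A=14, L=55
Step 4: N_Y=69, N_D=52, N_A=34, L=155

Answer: 155


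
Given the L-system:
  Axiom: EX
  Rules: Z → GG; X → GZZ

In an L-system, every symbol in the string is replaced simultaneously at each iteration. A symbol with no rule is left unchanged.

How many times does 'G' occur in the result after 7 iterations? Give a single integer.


Answer: 5

Derivation:
Step 0: EX  (0 'G')
Step 1: EGZZ  (1 'G')
Step 2: EGGGGG  (5 'G')
Step 3: EGGGGG  (5 'G')
Step 4: EGGGGG  (5 'G')
Step 5: EGGGGG  (5 'G')
Step 6: EGGGGG  (5 'G')
Step 7: EGGGGG  (5 'G')


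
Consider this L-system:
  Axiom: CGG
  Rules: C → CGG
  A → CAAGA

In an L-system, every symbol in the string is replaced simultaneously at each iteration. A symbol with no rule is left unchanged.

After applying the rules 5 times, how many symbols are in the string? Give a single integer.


Answer: 13

Derivation:
Step 0: length = 3
Step 1: length = 5
Step 2: length = 7
Step 3: length = 9
Step 4: length = 11
Step 5: length = 13


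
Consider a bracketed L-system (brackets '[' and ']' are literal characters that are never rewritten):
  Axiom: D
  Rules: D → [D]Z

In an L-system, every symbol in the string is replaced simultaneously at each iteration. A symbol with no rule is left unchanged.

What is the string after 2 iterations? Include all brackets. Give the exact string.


Answer: [[D]Z]Z

Derivation:
Step 0: D
Step 1: [D]Z
Step 2: [[D]Z]Z


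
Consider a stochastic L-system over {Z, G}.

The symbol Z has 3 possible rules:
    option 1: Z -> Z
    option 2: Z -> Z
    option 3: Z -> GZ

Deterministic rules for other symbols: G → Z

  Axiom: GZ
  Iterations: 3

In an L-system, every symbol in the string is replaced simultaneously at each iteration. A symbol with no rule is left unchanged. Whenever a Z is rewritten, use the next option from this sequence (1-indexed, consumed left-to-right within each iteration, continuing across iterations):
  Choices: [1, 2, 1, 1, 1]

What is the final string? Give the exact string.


Answer: ZZ

Derivation:
Step 0: GZ
Step 1: ZZ  (used choices [1])
Step 2: ZZ  (used choices [2, 1])
Step 3: ZZ  (used choices [1, 1])


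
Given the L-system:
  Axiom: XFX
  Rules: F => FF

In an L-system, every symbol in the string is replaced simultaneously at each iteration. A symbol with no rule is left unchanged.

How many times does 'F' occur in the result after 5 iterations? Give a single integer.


Step 0: XFX  (1 'F')
Step 1: XFFX  (2 'F')
Step 2: XFFFFX  (4 'F')
Step 3: XFFFFFFFFX  (8 'F')
Step 4: XFFFFFFFFFFFFFFFFX  (16 'F')
Step 5: XFFFFFFFFFFFFFFFFFFFFFFFFFFFFFFFFX  (32 'F')

Answer: 32


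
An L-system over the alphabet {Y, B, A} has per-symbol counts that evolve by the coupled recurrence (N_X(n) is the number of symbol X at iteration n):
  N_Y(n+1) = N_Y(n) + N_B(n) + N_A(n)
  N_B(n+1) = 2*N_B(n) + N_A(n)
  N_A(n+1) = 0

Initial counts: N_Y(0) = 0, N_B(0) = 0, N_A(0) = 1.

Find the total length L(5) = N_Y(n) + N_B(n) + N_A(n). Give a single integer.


Step 0: N_Y=0, N_B=0, N_A=1, L=1
Step 1: N_Y=1, N_B=1, N_A=0, L=2
Step 2: N_Y=2, N_B=2, N_A=0, L=4
Step 3: N_Y=4, N_B=4, N_A=0, L=8
Step 4: N_Y=8, N_B=8, N_A=0, L=16
Step 5: N_Y=16, N_B=16, N_A=0, L=32

Answer: 32


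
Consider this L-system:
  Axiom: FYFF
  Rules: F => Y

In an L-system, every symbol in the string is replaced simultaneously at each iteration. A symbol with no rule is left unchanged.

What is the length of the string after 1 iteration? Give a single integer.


Step 0: length = 4
Step 1: length = 4

Answer: 4


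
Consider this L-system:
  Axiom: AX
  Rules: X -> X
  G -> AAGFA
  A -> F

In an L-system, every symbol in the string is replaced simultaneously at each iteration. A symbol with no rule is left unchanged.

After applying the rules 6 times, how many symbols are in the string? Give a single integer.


Answer: 2

Derivation:
Step 0: length = 2
Step 1: length = 2
Step 2: length = 2
Step 3: length = 2
Step 4: length = 2
Step 5: length = 2
Step 6: length = 2


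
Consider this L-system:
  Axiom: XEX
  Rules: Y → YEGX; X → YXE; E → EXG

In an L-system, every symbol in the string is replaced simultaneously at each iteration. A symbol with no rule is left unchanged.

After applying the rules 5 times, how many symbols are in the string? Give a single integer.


Step 0: length = 3
Step 1: length = 9
Step 2: length = 27
Step 3: length = 74
Step 4: length = 197
Step 5: length = 519

Answer: 519


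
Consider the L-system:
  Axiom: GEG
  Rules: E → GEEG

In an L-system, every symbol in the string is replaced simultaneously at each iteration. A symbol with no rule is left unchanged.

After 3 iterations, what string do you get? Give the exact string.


Step 0: GEG
Step 1: GGEEGG
Step 2: GGGEEGGEEGGG
Step 3: GGGGEEGGEEGGGGEEGGEEGGGG

Answer: GGGGEEGGEEGGGGEEGGEEGGGG


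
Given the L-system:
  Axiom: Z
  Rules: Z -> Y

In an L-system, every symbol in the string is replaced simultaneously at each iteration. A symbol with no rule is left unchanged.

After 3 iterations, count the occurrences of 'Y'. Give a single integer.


Step 0: Z  (0 'Y')
Step 1: Y  (1 'Y')
Step 2: Y  (1 'Y')
Step 3: Y  (1 'Y')

Answer: 1


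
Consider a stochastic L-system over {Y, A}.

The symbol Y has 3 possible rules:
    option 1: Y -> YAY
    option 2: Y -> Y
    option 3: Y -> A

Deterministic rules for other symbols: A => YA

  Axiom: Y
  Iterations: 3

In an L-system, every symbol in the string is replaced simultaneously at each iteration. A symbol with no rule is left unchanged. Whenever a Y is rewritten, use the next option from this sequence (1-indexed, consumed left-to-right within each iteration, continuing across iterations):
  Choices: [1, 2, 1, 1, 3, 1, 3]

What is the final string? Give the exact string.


Step 0: Y
Step 1: YAY  (used choices [1])
Step 2: YYAYAY  (used choices [2, 1])
Step 3: YAYAYAYAYYAA  (used choices [1, 3, 1, 3])

Answer: YAYAYAYAYYAA


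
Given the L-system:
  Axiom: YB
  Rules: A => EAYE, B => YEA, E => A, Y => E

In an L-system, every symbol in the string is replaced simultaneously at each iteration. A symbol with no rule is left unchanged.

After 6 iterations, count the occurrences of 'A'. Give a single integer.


Step 0: YB  (0 'A')
Step 1: EYEA  (1 'A')
Step 2: AEAEAYE  (3 'A')
Step 3: EAYEAEAYEAEAYEEA  (6 'A')
Step 4: AEAYEEAEAYEAEAYEEAEAYEAEAYEEAAEAYE  (13 'A')
Step 5: EAYEAEAYEEAAEAYEAEAYEEAEAYEAEAYEEAAEAYEAEAYEEAEAYEAEAYEEAAEAYEEAYEAEAYEEA  (28 'A')
Step 6: AEAYEEAEAYEAEAYEEAAEAYEEAYEAEAYEEAEAYEAEAYEEAAEAYEAEAYEEAEAYEAEAYEEAAEAYEEAYEAEAYEEAEAYEAEAYEEAAEAYEAEAYEEAEAYEAEAYEEAAEAYEEAYEAEAYEEAAEAYEEAEAYEAEAYEEAAEAYE  (60 'A')

Answer: 60


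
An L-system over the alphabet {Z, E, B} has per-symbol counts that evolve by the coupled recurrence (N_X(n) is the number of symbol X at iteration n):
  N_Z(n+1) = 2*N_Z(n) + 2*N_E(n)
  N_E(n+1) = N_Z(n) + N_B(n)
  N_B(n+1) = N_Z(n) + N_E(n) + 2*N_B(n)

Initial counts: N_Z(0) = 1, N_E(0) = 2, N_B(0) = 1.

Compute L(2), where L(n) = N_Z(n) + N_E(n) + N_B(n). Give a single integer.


Step 0: N_Z=1, N_E=2, N_B=1, L=4
Step 1: N_Z=6, N_E=2, N_B=5, L=13
Step 2: N_Z=16, N_E=11, N_B=18, L=45

Answer: 45


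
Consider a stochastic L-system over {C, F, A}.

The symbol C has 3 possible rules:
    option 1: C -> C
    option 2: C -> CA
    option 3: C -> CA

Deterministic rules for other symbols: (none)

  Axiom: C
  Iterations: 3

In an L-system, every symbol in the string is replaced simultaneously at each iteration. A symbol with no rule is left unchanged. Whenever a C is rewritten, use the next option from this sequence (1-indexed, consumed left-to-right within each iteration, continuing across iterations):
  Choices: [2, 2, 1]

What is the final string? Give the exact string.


Answer: CAA

Derivation:
Step 0: C
Step 1: CA  (used choices [2])
Step 2: CAA  (used choices [2])
Step 3: CAA  (used choices [1])


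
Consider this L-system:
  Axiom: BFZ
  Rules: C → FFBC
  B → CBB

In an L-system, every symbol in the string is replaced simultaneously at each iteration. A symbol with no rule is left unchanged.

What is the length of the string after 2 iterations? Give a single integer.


Step 0: length = 3
Step 1: length = 5
Step 2: length = 12

Answer: 12


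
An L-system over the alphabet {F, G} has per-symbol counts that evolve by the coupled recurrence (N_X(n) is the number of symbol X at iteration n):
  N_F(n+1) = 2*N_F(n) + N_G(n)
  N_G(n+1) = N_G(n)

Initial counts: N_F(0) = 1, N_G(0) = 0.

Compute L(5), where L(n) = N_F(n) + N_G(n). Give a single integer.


Step 0: N_F=1, N_G=0, L=1
Step 1: N_F=2, N_G=0, L=2
Step 2: N_F=4, N_G=0, L=4
Step 3: N_F=8, N_G=0, L=8
Step 4: N_F=16, N_G=0, L=16
Step 5: N_F=32, N_G=0, L=32

Answer: 32


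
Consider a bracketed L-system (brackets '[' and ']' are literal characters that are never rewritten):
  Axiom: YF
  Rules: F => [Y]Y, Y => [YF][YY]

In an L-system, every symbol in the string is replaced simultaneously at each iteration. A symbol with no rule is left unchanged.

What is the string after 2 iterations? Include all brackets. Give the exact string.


Answer: [[YF][YY][Y]Y][[YF][YY][YF][YY]][[YF][YY]][YF][YY]

Derivation:
Step 0: YF
Step 1: [YF][YY][Y]Y
Step 2: [[YF][YY][Y]Y][[YF][YY][YF][YY]][[YF][YY]][YF][YY]


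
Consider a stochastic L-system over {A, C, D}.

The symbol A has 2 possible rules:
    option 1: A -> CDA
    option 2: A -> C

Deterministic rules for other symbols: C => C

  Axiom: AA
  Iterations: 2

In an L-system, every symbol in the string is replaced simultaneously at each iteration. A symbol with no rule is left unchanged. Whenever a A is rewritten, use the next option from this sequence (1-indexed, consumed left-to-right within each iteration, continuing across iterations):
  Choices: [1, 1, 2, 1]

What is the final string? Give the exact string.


Answer: CDCCDCDA

Derivation:
Step 0: AA
Step 1: CDACDA  (used choices [1, 1])
Step 2: CDCCDCDA  (used choices [2, 1])


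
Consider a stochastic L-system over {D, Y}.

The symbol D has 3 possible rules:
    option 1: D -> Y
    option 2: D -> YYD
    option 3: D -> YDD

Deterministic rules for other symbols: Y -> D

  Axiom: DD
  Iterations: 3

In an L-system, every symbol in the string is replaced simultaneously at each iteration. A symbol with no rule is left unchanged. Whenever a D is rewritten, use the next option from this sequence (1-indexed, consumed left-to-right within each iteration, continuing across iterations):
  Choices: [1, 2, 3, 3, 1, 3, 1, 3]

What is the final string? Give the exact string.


Step 0: DD
Step 1: YYYD  (used choices [1, 2])
Step 2: DDDYDD  (used choices [3])
Step 3: YDDYYDDDYYDD  (used choices [3, 1, 3, 1, 3])

Answer: YDDYYDDDYYDD


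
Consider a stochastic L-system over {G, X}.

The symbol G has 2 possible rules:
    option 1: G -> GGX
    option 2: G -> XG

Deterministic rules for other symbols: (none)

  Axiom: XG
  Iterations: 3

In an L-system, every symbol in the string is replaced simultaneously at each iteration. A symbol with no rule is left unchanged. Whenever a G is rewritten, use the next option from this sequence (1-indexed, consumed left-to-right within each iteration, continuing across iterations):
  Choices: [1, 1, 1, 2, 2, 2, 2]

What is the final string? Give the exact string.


Answer: XXGXGXXGXGXX

Derivation:
Step 0: XG
Step 1: XGGX  (used choices [1])
Step 2: XGGXGGXX  (used choices [1, 1])
Step 3: XXGXGXXGXGXX  (used choices [2, 2, 2, 2])


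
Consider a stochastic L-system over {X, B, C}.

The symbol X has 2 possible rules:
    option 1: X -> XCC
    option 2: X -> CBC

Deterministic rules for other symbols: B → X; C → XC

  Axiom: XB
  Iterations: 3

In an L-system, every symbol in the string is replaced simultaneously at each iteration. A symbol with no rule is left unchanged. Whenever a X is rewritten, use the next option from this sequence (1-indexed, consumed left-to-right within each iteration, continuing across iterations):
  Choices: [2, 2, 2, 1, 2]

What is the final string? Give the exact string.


Step 0: XB
Step 1: CBCX  (used choices [2])
Step 2: XCXXCCBC  (used choices [2])
Step 3: CBCXCXCCCBCXCXCXXC  (used choices [2, 1, 2])

Answer: CBCXCXCCCBCXCXCXXC


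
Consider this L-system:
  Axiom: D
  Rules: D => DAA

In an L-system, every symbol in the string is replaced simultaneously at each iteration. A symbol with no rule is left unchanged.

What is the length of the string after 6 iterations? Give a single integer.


Step 0: length = 1
Step 1: length = 3
Step 2: length = 5
Step 3: length = 7
Step 4: length = 9
Step 5: length = 11
Step 6: length = 13

Answer: 13


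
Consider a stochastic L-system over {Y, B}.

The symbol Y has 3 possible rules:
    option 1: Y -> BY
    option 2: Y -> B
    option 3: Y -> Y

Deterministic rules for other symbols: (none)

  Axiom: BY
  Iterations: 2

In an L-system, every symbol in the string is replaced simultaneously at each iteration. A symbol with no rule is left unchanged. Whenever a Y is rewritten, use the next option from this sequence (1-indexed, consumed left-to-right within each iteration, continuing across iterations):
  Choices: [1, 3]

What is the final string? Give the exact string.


Answer: BBY

Derivation:
Step 0: BY
Step 1: BBY  (used choices [1])
Step 2: BBY  (used choices [3])


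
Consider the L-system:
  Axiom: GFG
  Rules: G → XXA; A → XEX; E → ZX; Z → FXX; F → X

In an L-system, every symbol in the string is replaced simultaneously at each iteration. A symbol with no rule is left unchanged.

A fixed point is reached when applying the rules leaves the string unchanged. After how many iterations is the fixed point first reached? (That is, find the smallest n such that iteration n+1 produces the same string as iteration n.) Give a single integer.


Step 0: GFG
Step 1: XXAXXXA
Step 2: XXXEXXXXXEX
Step 3: XXXZXXXXXXZXX
Step 4: XXXFXXXXXXXXFXXXX
Step 5: XXXXXXXXXXXXXXXXX
Step 6: XXXXXXXXXXXXXXXXX  (unchanged — fixed point at step 5)

Answer: 5
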